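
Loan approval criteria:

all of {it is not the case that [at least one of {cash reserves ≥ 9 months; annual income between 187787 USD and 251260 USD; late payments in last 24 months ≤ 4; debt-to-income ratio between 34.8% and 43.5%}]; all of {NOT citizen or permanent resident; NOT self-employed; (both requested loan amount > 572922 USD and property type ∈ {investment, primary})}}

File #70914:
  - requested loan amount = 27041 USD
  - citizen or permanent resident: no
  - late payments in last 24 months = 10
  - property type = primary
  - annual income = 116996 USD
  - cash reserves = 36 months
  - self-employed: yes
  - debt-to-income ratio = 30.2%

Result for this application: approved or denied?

Atomic conditions:
  cash reserves ≥ 9 months: 36 ≥ 9 is true
  annual income between 187787 USD and 251260 USD: 116996 in [187787, 251260] is false
  late payments in last 24 months ≤ 4: 10 ≤ 4 is false
  debt-to-income ratio between 34.8% and 43.5%: 30.2 in [34.8, 43.5] is false
  NOT citizen or permanent resident: no → true
  NOT self-employed: yes → false
  requested loan amount > 572922 USD: 27041 > 572922 is false
  property type ∈ {investment, primary}: primary is in the set → true
Combine:
[1.1] true OR false OR false OR false = true
[1] NOT true = false
[2.3] false AND true = false
[2] true AND false AND false = false
[root] false AND false = false
Overall: false → denied

Denied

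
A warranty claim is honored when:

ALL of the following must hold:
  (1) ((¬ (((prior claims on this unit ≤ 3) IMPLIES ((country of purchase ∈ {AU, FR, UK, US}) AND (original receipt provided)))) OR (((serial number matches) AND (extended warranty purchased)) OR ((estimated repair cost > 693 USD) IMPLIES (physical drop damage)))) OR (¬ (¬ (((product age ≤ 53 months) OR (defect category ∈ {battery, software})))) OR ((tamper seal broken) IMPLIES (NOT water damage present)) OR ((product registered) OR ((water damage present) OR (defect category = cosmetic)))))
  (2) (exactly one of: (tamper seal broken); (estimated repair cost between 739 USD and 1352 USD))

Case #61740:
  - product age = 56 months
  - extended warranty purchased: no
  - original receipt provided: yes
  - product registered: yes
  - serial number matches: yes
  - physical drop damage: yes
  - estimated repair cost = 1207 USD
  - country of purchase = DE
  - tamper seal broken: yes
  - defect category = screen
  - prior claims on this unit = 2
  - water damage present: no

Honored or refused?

Atomic conditions:
  prior claims on this unit ≤ 3: 2 ≤ 3 is true
  country of purchase ∈ {AU, FR, UK, US}: DE is not in the set → false
  original receipt provided: yes → true
  serial number matches: yes → true
  extended warranty purchased: no → false
  estimated repair cost > 693 USD: 1207 > 693 is true
  physical drop damage: yes → true
  product age ≤ 53 months: 56 ≤ 53 is false
  defect category ∈ {battery, software}: screen is not in the set → false
  tamper seal broken: yes → true
  NOT water damage present: no → true
  product registered: yes → true
  water damage present: no → false
  defect category = cosmetic: screen == cosmetic is false
  estimated repair cost between 739 USD and 1352 USD: 1207 in [739, 1352] is true
Combine:
[1.1.1.1.2] false AND true = false
[1.1.1.1] true → false = false
[1.1.1] NOT false = true
[1.1.2.1] true AND false = false
[1.1.2.2] true → true = true
[1.1.2] false OR true = true
[1.1] true OR true = true
[1.2.1.1.1] false OR false = false
[1.2.1.1] NOT false = true
[1.2.1] NOT true = false
[1.2.2] true → true = true
[1.2.3.2] false OR false = false
[1.2.3] true OR false = true
[1.2] false OR true OR true = true
[1] true OR true = true
[2] exactly-one(true, true) = false
[root] true AND false = false
Overall: false → refused

Refused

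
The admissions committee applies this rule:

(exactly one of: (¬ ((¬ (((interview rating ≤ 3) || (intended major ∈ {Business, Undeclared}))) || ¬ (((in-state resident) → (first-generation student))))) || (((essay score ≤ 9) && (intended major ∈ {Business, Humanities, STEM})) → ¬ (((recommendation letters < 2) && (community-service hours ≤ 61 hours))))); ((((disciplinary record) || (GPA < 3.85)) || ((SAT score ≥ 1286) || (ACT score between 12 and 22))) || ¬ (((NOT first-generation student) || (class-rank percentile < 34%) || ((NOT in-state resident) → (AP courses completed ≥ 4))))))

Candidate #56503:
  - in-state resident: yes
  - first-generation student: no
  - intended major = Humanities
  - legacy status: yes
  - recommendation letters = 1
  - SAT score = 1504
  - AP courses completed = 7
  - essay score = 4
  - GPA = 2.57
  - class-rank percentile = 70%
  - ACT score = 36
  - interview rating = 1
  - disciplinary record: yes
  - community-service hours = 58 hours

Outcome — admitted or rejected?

Atomic conditions:
  interview rating ≤ 3: 1 ≤ 3 is true
  intended major ∈ {Business, Undeclared}: Humanities is not in the set → false
  in-state resident: yes → true
  first-generation student: no → false
  essay score ≤ 9: 4 ≤ 9 is true
  intended major ∈ {Business, Humanities, STEM}: Humanities is in the set → true
  recommendation letters < 2: 1 < 2 is true
  community-service hours ≤ 61 hours: 58 ≤ 61 is true
  disciplinary record: yes → true
  GPA < 3.85: 2.57 < 3.85 is true
  SAT score ≥ 1286: 1504 ≥ 1286 is true
  ACT score between 12 and 22: 36 in [12, 22] is false
  NOT first-generation student: no → true
  class-rank percentile < 34%: 70 < 34 is false
  NOT in-state resident: yes → false
  AP courses completed ≥ 4: 7 ≥ 4 is true
Combine:
[1.1.1.1.1] true OR false = true
[1.1.1.1] NOT true = false
[1.1.1.2.1] true → false = false
[1.1.1.2] NOT false = true
[1.1.1] false OR true = true
[1.1] NOT true = false
[1.2.1] true AND true = true
[1.2.2.1] true AND true = true
[1.2.2] NOT true = false
[1.2] true → false = false
[1] false OR false = false
[2.1.1] true OR true = true
[2.1.2] true OR false = true
[2.1] true OR true = true
[2.2.1.3] false → true (antecedent false ⇒ implication holds) = true
[2.2.1] true OR false OR true = true
[2.2] NOT true = false
[2] true OR false = true
[root] exactly-one(false, true) = true
Overall: true → admitted

Admitted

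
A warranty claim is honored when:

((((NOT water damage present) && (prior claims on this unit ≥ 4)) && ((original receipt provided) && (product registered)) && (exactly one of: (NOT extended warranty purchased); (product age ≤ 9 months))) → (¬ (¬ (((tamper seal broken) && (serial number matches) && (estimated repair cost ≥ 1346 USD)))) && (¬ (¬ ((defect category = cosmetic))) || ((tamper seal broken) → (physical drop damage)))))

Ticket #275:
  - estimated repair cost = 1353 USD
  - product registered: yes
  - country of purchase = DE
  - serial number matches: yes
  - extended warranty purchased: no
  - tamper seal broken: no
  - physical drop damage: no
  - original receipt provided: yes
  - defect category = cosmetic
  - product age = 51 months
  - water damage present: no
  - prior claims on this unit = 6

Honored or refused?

Refused

Atomic conditions:
  NOT water damage present: no → true
  prior claims on this unit ≥ 4: 6 ≥ 4 is true
  original receipt provided: yes → true
  product registered: yes → true
  NOT extended warranty purchased: no → true
  product age ≤ 9 months: 51 ≤ 9 is false
  tamper seal broken: no → false
  serial number matches: yes → true
  estimated repair cost ≥ 1346 USD: 1353 ≥ 1346 is true
  defect category = cosmetic: cosmetic == cosmetic is true
  physical drop damage: no → false
Combine:
[1.1] true AND true = true
[1.2] true AND true = true
[1.3] exactly-one(true, false) = true
[1] true AND true AND true = true
[2.1.1.1] false AND true AND true = false
[2.1.1] NOT false = true
[2.1] NOT true = false
[2.2.1.1] NOT true = false
[2.2.1] NOT false = true
[2.2.2] false → false (antecedent false ⇒ implication holds) = true
[2.2] true OR true = true
[2] false AND true = false
[root] true → false = false
Overall: false → refused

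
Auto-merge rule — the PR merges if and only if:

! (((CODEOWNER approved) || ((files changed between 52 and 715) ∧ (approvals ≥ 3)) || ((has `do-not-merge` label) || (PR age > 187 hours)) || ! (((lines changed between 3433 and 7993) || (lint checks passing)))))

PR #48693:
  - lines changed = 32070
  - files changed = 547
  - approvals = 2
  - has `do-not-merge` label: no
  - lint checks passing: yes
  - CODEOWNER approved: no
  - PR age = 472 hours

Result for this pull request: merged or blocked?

Blocked

Atomic conditions:
  CODEOWNER approved: no → false
  files changed between 52 and 715: 547 in [52, 715] is true
  approvals ≥ 3: 2 ≥ 3 is false
  has `do-not-merge` label: no → false
  PR age > 187 hours: 472 > 187 is true
  lines changed between 3433 and 7993: 32070 in [3433, 7993] is false
  lint checks passing: yes → true
Combine:
[1.2] true AND false = false
[1.3] false OR true = true
[1.4.1] false OR true = true
[1.4] NOT true = false
[1] false OR false OR true OR false = true
[root] NOT true = false
Overall: false → blocked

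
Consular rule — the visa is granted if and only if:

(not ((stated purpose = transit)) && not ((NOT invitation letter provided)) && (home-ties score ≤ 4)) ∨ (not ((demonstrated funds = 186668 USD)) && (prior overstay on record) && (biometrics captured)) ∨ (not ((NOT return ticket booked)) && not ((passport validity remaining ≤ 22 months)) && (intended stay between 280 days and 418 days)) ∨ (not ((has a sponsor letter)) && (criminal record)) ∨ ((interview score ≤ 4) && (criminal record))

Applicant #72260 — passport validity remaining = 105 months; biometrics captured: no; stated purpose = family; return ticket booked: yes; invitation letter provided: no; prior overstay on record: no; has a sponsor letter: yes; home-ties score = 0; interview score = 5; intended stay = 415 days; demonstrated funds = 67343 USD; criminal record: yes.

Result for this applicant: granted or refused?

Granted

Atomic conditions:
  stated purpose = transit: family == transit is false
  NOT invitation letter provided: no → true
  home-ties score ≤ 4: 0 ≤ 4 is true
  demonstrated funds = 186668 USD: 67343 == 186668 is false
  prior overstay on record: no → false
  biometrics captured: no → false
  NOT return ticket booked: yes → false
  passport validity remaining ≤ 22 months: 105 ≤ 22 is false
  intended stay between 280 days and 418 days: 415 in [280, 418] is true
  has a sponsor letter: yes → true
  criminal record: yes → true
  interview score ≤ 4: 5 ≤ 4 is false
Combine:
[1.1] NOT false = true
[1.2] NOT true = false
[1] true AND false AND true = false
[2.1] NOT false = true
[2] true AND false AND false = false
[3.1] NOT false = true
[3.2] NOT false = true
[3] true AND true AND true = true
[4.1] NOT true = false
[4] false AND true = false
[5] false AND true = false
[root] false OR false OR true OR false OR false = true
Overall: true → granted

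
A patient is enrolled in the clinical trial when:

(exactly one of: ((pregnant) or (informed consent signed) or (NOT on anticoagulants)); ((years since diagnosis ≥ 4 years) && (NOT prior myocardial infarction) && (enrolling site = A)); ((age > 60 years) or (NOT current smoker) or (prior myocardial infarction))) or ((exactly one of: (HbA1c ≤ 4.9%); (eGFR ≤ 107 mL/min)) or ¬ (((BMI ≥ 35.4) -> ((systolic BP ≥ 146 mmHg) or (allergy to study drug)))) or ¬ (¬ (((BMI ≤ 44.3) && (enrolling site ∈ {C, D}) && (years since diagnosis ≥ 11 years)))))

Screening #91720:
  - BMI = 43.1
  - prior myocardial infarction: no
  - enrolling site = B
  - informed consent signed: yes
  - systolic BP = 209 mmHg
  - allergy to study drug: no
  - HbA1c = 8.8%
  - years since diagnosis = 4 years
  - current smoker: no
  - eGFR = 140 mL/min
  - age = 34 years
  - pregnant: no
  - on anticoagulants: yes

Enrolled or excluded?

Excluded

Atomic conditions:
  pregnant: no → false
  informed consent signed: yes → true
  NOT on anticoagulants: yes → false
  years since diagnosis ≥ 4 years: 4 ≥ 4 is true
  NOT prior myocardial infarction: no → true
  enrolling site = A: B == A is false
  age > 60 years: 34 > 60 is false
  NOT current smoker: no → true
  prior myocardial infarction: no → false
  HbA1c ≤ 4.9%: 8.8 ≤ 4.9 is false
  eGFR ≤ 107 mL/min: 140 ≤ 107 is false
  BMI ≥ 35.4: 43.1 ≥ 35.4 is true
  systolic BP ≥ 146 mmHg: 209 ≥ 146 is true
  allergy to study drug: no → false
  BMI ≤ 44.3: 43.1 ≤ 44.3 is true
  enrolling site ∈ {C, D}: B is not in the set → false
  years since diagnosis ≥ 11 years: 4 ≥ 11 is false
Combine:
[1.1] false OR true OR false = true
[1.2] true AND true AND false = false
[1.3] false OR true OR false = true
[1] exactly-one(true, false, true) = false
[2.1] exactly-one(false, false) = false
[2.2.1.2] true OR false = true
[2.2.1] true → true = true
[2.2] NOT true = false
[2.3.1.1] true AND false AND false = false
[2.3.1] NOT false = true
[2.3] NOT true = false
[2] false OR false OR false = false
[root] false OR false = false
Overall: false → excluded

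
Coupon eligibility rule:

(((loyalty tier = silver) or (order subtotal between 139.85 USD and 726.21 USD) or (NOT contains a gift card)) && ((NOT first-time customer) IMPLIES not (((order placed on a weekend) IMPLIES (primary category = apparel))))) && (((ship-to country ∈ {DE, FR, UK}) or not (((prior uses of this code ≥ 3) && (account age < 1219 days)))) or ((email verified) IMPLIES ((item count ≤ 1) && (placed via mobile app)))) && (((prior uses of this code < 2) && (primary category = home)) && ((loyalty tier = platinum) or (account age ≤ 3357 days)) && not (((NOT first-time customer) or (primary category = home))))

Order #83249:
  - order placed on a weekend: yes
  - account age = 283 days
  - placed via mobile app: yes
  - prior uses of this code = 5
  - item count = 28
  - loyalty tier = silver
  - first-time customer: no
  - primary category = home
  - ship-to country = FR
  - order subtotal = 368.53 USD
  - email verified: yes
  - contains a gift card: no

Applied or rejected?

Atomic conditions:
  loyalty tier = silver: silver == silver is true
  order subtotal between 139.85 USD and 726.21 USD: 368.53 in [139.85, 726.21] is true
  NOT contains a gift card: no → true
  NOT first-time customer: no → true
  order placed on a weekend: yes → true
  primary category = apparel: home == apparel is false
  ship-to country ∈ {DE, FR, UK}: FR is in the set → true
  prior uses of this code ≥ 3: 5 ≥ 3 is true
  account age < 1219 days: 283 < 1219 is true
  email verified: yes → true
  item count ≤ 1: 28 ≤ 1 is false
  placed via mobile app: yes → true
  prior uses of this code < 2: 5 < 2 is false
  primary category = home: home == home is true
  loyalty tier = platinum: silver == platinum is false
  account age ≤ 3357 days: 283 ≤ 3357 is true
Combine:
[1.1] true OR true OR true = true
[1.2.2.1] true → false = false
[1.2.2] NOT false = true
[1.2] true → true = true
[1] true AND true = true
[2.1.2.1] true AND true = true
[2.1.2] NOT true = false
[2.1] true OR false = true
[2.2.2] false AND true = false
[2.2] true → false = false
[2] true OR false = true
[3.1] false AND true = false
[3.2] false OR true = true
[3.3.1] true OR true = true
[3.3] NOT true = false
[3] false AND true AND false = false
[root] true AND true AND false = false
Overall: false → rejected

Rejected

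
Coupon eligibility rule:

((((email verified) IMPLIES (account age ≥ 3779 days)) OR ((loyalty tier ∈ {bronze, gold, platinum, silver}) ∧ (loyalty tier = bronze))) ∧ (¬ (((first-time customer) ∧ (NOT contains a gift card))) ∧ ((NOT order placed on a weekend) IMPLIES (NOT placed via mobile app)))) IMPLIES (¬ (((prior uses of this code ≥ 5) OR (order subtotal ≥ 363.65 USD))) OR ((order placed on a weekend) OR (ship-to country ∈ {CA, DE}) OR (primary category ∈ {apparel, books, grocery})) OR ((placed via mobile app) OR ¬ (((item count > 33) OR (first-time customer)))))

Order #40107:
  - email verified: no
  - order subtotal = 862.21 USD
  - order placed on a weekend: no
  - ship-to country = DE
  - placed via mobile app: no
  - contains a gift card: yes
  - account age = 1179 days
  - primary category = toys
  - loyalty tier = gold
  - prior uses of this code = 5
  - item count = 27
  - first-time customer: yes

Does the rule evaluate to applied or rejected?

Applied

Atomic conditions:
  email verified: no → false
  account age ≥ 3779 days: 1179 ≥ 3779 is false
  loyalty tier ∈ {bronze, gold, platinum, silver}: gold is in the set → true
  loyalty tier = bronze: gold == bronze is false
  first-time customer: yes → true
  NOT contains a gift card: yes → false
  NOT order placed on a weekend: no → true
  NOT placed via mobile app: no → true
  prior uses of this code ≥ 5: 5 ≥ 5 is true
  order subtotal ≥ 363.65 USD: 862.21 ≥ 363.65 is true
  order placed on a weekend: no → false
  ship-to country ∈ {CA, DE}: DE is in the set → true
  primary category ∈ {apparel, books, grocery}: toys is not in the set → false
  placed via mobile app: no → false
  item count > 33: 27 > 33 is false
Combine:
[1.1.1] false → false (antecedent false ⇒ implication holds) = true
[1.1.2] true AND false = false
[1.1] true OR false = true
[1.2.1.1] true AND false = false
[1.2.1] NOT false = true
[1.2.2] true → true = true
[1.2] true AND true = true
[1] true AND true = true
[2.1.1] true OR true = true
[2.1] NOT true = false
[2.2] false OR true OR false = true
[2.3.2.1] false OR true = true
[2.3.2] NOT true = false
[2.3] false OR false = false
[2] false OR true OR false = true
[root] true → true = true
Overall: true → applied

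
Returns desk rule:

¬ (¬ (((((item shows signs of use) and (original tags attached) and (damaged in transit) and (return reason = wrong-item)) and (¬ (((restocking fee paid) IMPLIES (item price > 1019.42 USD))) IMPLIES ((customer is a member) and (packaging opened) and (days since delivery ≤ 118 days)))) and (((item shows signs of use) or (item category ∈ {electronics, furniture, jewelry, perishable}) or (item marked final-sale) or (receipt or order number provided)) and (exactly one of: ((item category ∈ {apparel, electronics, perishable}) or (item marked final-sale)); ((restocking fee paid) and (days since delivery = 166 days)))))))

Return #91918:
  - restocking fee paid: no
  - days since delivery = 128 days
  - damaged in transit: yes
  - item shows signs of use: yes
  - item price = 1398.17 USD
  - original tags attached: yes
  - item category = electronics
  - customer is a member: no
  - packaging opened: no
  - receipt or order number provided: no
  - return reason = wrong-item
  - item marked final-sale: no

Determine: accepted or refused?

Accepted

Atomic conditions:
  item shows signs of use: yes → true
  original tags attached: yes → true
  damaged in transit: yes → true
  return reason = wrong-item: wrong-item == wrong-item is true
  restocking fee paid: no → false
  item price > 1019.42 USD: 1398.17 > 1019.42 is true
  customer is a member: no → false
  packaging opened: no → false
  days since delivery ≤ 118 days: 128 ≤ 118 is false
  item category ∈ {electronics, furniture, jewelry, perishable}: electronics is in the set → true
  item marked final-sale: no → false
  receipt or order number provided: no → false
  item category ∈ {apparel, electronics, perishable}: electronics is in the set → true
  days since delivery = 166 days: 128 == 166 is false
Combine:
[1.1.1.1] true AND true AND true AND true = true
[1.1.1.2.1.1] false → true (antecedent false ⇒ implication holds) = true
[1.1.1.2.1] NOT true = false
[1.1.1.2.2] false AND false AND false = false
[1.1.1.2] false → false (antecedent false ⇒ implication holds) = true
[1.1.1] true AND true = true
[1.1.2.1] true OR true OR false OR false = true
[1.1.2.2.1] true OR false = true
[1.1.2.2.2] false AND false = false
[1.1.2.2] exactly-one(true, false) = true
[1.1.2] true AND true = true
[1.1] true AND true = true
[1] NOT true = false
[root] NOT false = true
Overall: true → accepted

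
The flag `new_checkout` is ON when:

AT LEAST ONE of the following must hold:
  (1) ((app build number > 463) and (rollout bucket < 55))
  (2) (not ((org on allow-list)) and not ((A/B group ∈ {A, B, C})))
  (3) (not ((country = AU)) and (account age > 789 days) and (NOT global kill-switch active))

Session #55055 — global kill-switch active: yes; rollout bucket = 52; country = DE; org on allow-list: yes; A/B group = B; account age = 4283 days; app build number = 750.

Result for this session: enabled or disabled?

Enabled

Atomic conditions:
  app build number > 463: 750 > 463 is true
  rollout bucket < 55: 52 < 55 is true
  org on allow-list: yes → true
  A/B group ∈ {A, B, C}: B is in the set → true
  country = AU: DE == AU is false
  account age > 789 days: 4283 > 789 is true
  NOT global kill-switch active: yes → false
Combine:
[1] true AND true = true
[2.1] NOT true = false
[2.2] NOT true = false
[2] false AND false = false
[3.1] NOT false = true
[3] true AND true AND false = false
[root] true OR false OR false = true
Overall: true → enabled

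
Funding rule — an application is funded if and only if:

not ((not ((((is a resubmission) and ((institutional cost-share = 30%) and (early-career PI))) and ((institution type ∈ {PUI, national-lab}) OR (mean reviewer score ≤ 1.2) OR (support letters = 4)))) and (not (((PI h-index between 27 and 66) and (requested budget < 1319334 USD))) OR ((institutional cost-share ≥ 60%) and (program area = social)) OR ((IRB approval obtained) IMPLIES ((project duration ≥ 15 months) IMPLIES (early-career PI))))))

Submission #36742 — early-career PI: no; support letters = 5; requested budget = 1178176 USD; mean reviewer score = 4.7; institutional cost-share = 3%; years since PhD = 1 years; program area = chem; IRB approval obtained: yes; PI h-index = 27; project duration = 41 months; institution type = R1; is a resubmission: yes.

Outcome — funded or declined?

Atomic conditions:
  is a resubmission: yes → true
  institutional cost-share = 30%: 3 == 30 is false
  early-career PI: no → false
  institution type ∈ {PUI, national-lab}: R1 is not in the set → false
  mean reviewer score ≤ 1.2: 4.7 ≤ 1.2 is false
  support letters = 4: 5 == 4 is false
  PI h-index between 27 and 66: 27 in [27, 66] is true
  requested budget < 1319334 USD: 1178176 < 1319334 is true
  institutional cost-share ≥ 60%: 3 ≥ 60 is false
  program area = social: chem == social is false
  IRB approval obtained: yes → true
  project duration ≥ 15 months: 41 ≥ 15 is true
Combine:
[1.1.1.1.2] false AND false = false
[1.1.1.1] true AND false = false
[1.1.1.2] false OR false OR false = false
[1.1.1] false AND false = false
[1.1] NOT false = true
[1.2.1.1] true AND true = true
[1.2.1] NOT true = false
[1.2.2] false AND false = false
[1.2.3.2] true → false = false
[1.2.3] true → false = false
[1.2] false OR false OR false = false
[1] true AND false = false
[root] NOT false = true
Overall: true → funded

Funded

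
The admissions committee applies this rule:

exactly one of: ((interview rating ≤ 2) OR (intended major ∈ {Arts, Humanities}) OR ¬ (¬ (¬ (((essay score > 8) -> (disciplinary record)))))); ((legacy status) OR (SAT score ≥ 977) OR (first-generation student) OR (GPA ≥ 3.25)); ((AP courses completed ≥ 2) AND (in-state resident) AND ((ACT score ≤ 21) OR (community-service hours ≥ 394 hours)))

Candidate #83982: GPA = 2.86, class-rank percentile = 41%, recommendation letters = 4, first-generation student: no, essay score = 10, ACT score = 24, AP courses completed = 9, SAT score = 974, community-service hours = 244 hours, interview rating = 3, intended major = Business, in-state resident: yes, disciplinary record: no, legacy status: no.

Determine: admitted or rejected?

Admitted

Atomic conditions:
  interview rating ≤ 2: 3 ≤ 2 is false
  intended major ∈ {Arts, Humanities}: Business is not in the set → false
  essay score > 8: 10 > 8 is true
  disciplinary record: no → false
  legacy status: no → false
  SAT score ≥ 977: 974 ≥ 977 is false
  first-generation student: no → false
  GPA ≥ 3.25: 2.86 ≥ 3.25 is false
  AP courses completed ≥ 2: 9 ≥ 2 is true
  in-state resident: yes → true
  ACT score ≤ 21: 24 ≤ 21 is false
  community-service hours ≥ 394 hours: 244 ≥ 394 is false
Combine:
[1.3.1.1.1] true → false = false
[1.3.1.1] NOT false = true
[1.3.1] NOT true = false
[1.3] NOT false = true
[1] false OR false OR true = true
[2] false OR false OR false OR false = false
[3.3] false OR false = false
[3] true AND true AND false = false
[root] exactly-one(true, false, false) = true
Overall: true → admitted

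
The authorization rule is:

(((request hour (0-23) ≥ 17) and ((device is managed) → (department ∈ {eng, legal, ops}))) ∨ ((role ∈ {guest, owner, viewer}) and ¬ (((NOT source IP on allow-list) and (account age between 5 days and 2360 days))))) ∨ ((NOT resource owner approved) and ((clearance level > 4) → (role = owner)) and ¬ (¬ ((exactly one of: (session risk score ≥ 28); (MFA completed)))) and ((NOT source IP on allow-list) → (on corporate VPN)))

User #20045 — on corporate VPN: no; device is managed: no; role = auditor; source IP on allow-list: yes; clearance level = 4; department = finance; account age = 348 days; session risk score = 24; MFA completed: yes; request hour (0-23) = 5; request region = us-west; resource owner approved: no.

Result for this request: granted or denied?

Granted

Atomic conditions:
  request hour (0-23) ≥ 17: 5 ≥ 17 is false
  device is managed: no → false
  department ∈ {eng, legal, ops}: finance is not in the set → false
  role ∈ {guest, owner, viewer}: auditor is not in the set → false
  NOT source IP on allow-list: yes → false
  account age between 5 days and 2360 days: 348 in [5, 2360] is true
  NOT resource owner approved: no → true
  clearance level > 4: 4 > 4 is false
  role = owner: auditor == owner is false
  session risk score ≥ 28: 24 ≥ 28 is false
  MFA completed: yes → true
  on corporate VPN: no → false
Combine:
[1.1.2] false → false (antecedent false ⇒ implication holds) = true
[1.1] false AND true = false
[1.2.2.1] false AND true = false
[1.2.2] NOT false = true
[1.2] false AND true = false
[1] false OR false = false
[2.2] false → false (antecedent false ⇒ implication holds) = true
[2.3.1.1] exactly-one(false, true) = true
[2.3.1] NOT true = false
[2.3] NOT false = true
[2.4] false → false (antecedent false ⇒ implication holds) = true
[2] true AND true AND true AND true = true
[root] false OR true = true
Overall: true → granted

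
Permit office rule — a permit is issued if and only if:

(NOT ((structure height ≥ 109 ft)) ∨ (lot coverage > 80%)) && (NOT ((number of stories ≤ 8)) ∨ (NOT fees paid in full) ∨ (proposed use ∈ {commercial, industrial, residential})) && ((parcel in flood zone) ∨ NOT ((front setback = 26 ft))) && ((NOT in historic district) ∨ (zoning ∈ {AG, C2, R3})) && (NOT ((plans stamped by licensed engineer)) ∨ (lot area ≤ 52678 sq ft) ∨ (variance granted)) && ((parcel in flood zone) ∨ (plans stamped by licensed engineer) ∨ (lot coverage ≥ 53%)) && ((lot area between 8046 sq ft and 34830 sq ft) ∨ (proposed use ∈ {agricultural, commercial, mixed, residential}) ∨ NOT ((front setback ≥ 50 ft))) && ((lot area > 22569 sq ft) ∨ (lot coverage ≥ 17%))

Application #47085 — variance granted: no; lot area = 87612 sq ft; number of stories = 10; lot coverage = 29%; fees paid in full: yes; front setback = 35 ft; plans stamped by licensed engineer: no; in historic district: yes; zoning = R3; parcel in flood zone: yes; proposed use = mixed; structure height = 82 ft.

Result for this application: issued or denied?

Atomic conditions:
  structure height ≥ 109 ft: 82 ≥ 109 is false
  lot coverage > 80%: 29 > 80 is false
  number of stories ≤ 8: 10 ≤ 8 is false
  NOT fees paid in full: yes → false
  proposed use ∈ {commercial, industrial, residential}: mixed is not in the set → false
  parcel in flood zone: yes → true
  front setback = 26 ft: 35 == 26 is false
  NOT in historic district: yes → false
  zoning ∈ {AG, C2, R3}: R3 is in the set → true
  plans stamped by licensed engineer: no → false
  lot area ≤ 52678 sq ft: 87612 ≤ 52678 is false
  variance granted: no → false
  lot coverage ≥ 53%: 29 ≥ 53 is false
  lot area between 8046 sq ft and 34830 sq ft: 87612 in [8046, 34830] is false
  proposed use ∈ {agricultural, commercial, mixed, residential}: mixed is in the set → true
  front setback ≥ 50 ft: 35 ≥ 50 is false
  lot area > 22569 sq ft: 87612 > 22569 is true
  lot coverage ≥ 17%: 29 ≥ 17 is true
Combine:
[1.1] NOT false = true
[1] true OR false = true
[2.1] NOT false = true
[2] true OR false OR false = true
[3.2] NOT false = true
[3] true OR true = true
[4] false OR true = true
[5.1] NOT false = true
[5] true OR false OR false = true
[6] true OR false OR false = true
[7.3] NOT false = true
[7] false OR true OR true = true
[8] true OR true = true
[root] true AND true AND true AND true AND true AND true AND true AND true = true
Overall: true → issued

Issued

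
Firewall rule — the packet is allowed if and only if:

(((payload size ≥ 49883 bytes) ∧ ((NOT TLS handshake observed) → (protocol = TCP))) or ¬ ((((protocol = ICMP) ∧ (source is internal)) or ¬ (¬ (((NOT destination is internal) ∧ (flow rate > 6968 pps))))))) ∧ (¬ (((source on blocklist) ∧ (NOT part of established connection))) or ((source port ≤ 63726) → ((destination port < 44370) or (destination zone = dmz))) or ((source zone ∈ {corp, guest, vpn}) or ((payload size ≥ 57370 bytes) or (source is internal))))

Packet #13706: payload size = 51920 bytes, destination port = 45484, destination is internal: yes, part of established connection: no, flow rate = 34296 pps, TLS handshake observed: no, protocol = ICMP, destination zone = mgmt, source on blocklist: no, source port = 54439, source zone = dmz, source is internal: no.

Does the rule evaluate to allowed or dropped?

Atomic conditions:
  payload size ≥ 49883 bytes: 51920 ≥ 49883 is true
  NOT TLS handshake observed: no → true
  protocol = TCP: ICMP == TCP is false
  protocol = ICMP: ICMP == ICMP is true
  source is internal: no → false
  NOT destination is internal: yes → false
  flow rate > 6968 pps: 34296 > 6968 is true
  source on blocklist: no → false
  NOT part of established connection: no → true
  source port ≤ 63726: 54439 ≤ 63726 is true
  destination port < 44370: 45484 < 44370 is false
  destination zone = dmz: mgmt == dmz is false
  source zone ∈ {corp, guest, vpn}: dmz is not in the set → false
  payload size ≥ 57370 bytes: 51920 ≥ 57370 is false
Combine:
[1.1.2] true → false = false
[1.1] true AND false = false
[1.2.1.1] true AND false = false
[1.2.1.2.1.1] false AND true = false
[1.2.1.2.1] NOT false = true
[1.2.1.2] NOT true = false
[1.2.1] false OR false = false
[1.2] NOT false = true
[1] false OR true = true
[2.1.1] false AND true = false
[2.1] NOT false = true
[2.2.2] false OR false = false
[2.2] true → false = false
[2.3.2] false OR false = false
[2.3] false OR false = false
[2] true OR false OR false = true
[root] true AND true = true
Overall: true → allowed

Allowed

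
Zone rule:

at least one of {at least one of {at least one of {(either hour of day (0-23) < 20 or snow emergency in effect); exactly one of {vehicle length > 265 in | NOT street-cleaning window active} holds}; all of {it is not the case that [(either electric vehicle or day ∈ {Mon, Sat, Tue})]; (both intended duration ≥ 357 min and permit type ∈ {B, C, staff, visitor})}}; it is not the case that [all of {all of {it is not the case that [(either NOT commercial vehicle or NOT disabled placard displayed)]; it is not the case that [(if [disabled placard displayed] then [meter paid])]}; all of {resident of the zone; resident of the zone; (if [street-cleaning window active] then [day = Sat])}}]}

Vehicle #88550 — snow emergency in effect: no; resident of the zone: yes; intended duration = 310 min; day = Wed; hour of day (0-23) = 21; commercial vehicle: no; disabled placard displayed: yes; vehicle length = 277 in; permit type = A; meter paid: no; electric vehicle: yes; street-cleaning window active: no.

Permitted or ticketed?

Permitted

Atomic conditions:
  hour of day (0-23) < 20: 21 < 20 is false
  snow emergency in effect: no → false
  vehicle length > 265 in: 277 > 265 is true
  NOT street-cleaning window active: no → true
  electric vehicle: yes → true
  day ∈ {Mon, Sat, Tue}: Wed is not in the set → false
  intended duration ≥ 357 min: 310 ≥ 357 is false
  permit type ∈ {B, C, staff, visitor}: A is not in the set → false
  NOT commercial vehicle: no → true
  NOT disabled placard displayed: yes → false
  disabled placard displayed: yes → true
  meter paid: no → false
  resident of the zone: yes → true
  street-cleaning window active: no → false
  day = Sat: Wed == Sat is false
Combine:
[1.1.1] false OR false = false
[1.1.2] exactly-one(true, true) = false
[1.1] false OR false = false
[1.2.1.1] true OR false = true
[1.2.1] NOT true = false
[1.2.2] false AND false = false
[1.2] false AND false = false
[1] false OR false = false
[2.1.1.1.1] true OR false = true
[2.1.1.1] NOT true = false
[2.1.1.2.1] true → false = false
[2.1.1.2] NOT false = true
[2.1.1] false AND true = false
[2.1.2.3] false → false (antecedent false ⇒ implication holds) = true
[2.1.2] true AND true AND true = true
[2.1] false AND true = false
[2] NOT false = true
[root] false OR true = true
Overall: true → permitted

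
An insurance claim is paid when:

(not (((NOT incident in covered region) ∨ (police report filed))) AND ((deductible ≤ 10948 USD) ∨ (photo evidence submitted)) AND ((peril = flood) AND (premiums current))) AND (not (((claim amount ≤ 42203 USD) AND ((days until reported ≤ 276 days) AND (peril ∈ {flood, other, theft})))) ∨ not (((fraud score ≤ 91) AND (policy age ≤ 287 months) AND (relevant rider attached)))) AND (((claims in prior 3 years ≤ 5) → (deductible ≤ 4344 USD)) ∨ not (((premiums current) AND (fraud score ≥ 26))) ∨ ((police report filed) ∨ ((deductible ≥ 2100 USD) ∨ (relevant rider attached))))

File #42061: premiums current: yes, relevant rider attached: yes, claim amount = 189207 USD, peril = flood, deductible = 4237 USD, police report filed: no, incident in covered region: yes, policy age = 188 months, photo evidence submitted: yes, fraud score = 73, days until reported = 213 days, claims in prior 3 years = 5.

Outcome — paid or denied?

Paid

Atomic conditions:
  NOT incident in covered region: yes → false
  police report filed: no → false
  deductible ≤ 10948 USD: 4237 ≤ 10948 is true
  photo evidence submitted: yes → true
  peril = flood: flood == flood is true
  premiums current: yes → true
  claim amount ≤ 42203 USD: 189207 ≤ 42203 is false
  days until reported ≤ 276 days: 213 ≤ 276 is true
  peril ∈ {flood, other, theft}: flood is in the set → true
  fraud score ≤ 91: 73 ≤ 91 is true
  policy age ≤ 287 months: 188 ≤ 287 is true
  relevant rider attached: yes → true
  claims in prior 3 years ≤ 5: 5 ≤ 5 is true
  deductible ≤ 4344 USD: 4237 ≤ 4344 is true
  fraud score ≥ 26: 73 ≥ 26 is true
  deductible ≥ 2100 USD: 4237 ≥ 2100 is true
Combine:
[1.1.1] false OR false = false
[1.1] NOT false = true
[1.2] true OR true = true
[1.3] true AND true = true
[1] true AND true AND true = true
[2.1.1.2] true AND true = true
[2.1.1] false AND true = false
[2.1] NOT false = true
[2.2.1] true AND true AND true = true
[2.2] NOT true = false
[2] true OR false = true
[3.1] true → true = true
[3.2.1] true AND true = true
[3.2] NOT true = false
[3.3.2] true OR true = true
[3.3] false OR true = true
[3] true OR false OR true = true
[root] true AND true AND true = true
Overall: true → paid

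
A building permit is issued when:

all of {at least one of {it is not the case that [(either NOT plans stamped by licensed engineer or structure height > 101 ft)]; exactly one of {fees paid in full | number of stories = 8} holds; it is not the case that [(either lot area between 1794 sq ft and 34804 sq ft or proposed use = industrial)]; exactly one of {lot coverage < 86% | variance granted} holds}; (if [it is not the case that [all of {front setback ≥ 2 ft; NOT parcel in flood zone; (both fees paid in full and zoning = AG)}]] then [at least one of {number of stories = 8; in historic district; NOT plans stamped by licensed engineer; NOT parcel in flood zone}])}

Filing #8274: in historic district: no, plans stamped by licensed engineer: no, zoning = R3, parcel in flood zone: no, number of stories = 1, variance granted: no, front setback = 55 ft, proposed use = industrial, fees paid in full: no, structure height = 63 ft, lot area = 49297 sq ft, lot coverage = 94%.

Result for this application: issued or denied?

Atomic conditions:
  NOT plans stamped by licensed engineer: no → true
  structure height > 101 ft: 63 > 101 is false
  fees paid in full: no → false
  number of stories = 8: 1 == 8 is false
  lot area between 1794 sq ft and 34804 sq ft: 49297 in [1794, 34804] is false
  proposed use = industrial: industrial == industrial is true
  lot coverage < 86%: 94 < 86 is false
  variance granted: no → false
  front setback ≥ 2 ft: 55 ≥ 2 is true
  NOT parcel in flood zone: no → true
  zoning = AG: R3 == AG is false
  in historic district: no → false
Combine:
[1.1.1] true OR false = true
[1.1] NOT true = false
[1.2] exactly-one(false, false) = false
[1.3.1] false OR true = true
[1.3] NOT true = false
[1.4] exactly-one(false, false) = false
[1] false OR false OR false OR false = false
[2.1.1.3] false AND false = false
[2.1.1] true AND true AND false = false
[2.1] NOT false = true
[2.2] false OR false OR true OR true = true
[2] true → true = true
[root] false AND true = false
Overall: false → denied

Denied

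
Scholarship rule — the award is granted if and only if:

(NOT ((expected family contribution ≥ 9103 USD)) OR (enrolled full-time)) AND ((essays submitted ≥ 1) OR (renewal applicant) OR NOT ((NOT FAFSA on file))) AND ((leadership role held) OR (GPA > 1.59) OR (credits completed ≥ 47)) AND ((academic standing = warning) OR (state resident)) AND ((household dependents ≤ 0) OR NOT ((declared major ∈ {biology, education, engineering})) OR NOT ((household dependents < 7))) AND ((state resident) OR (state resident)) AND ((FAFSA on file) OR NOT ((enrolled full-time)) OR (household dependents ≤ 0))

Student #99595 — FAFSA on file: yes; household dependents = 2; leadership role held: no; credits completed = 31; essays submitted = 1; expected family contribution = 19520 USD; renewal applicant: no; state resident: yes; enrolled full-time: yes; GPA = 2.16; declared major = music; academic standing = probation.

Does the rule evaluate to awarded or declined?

Atomic conditions:
  expected family contribution ≥ 9103 USD: 19520 ≥ 9103 is true
  enrolled full-time: yes → true
  essays submitted ≥ 1: 1 ≥ 1 is true
  renewal applicant: no → false
  NOT FAFSA on file: yes → false
  leadership role held: no → false
  GPA > 1.59: 2.16 > 1.59 is true
  credits completed ≥ 47: 31 ≥ 47 is false
  academic standing = warning: probation == warning is false
  state resident: yes → true
  household dependents ≤ 0: 2 ≤ 0 is false
  declared major ∈ {biology, education, engineering}: music is not in the set → false
  household dependents < 7: 2 < 7 is true
  FAFSA on file: yes → true
Combine:
[1.1] NOT true = false
[1] false OR true = true
[2.3] NOT false = true
[2] true OR false OR true = true
[3] false OR true OR false = true
[4] false OR true = true
[5.2] NOT false = true
[5.3] NOT true = false
[5] false OR true OR false = true
[6] true OR true = true
[7.2] NOT true = false
[7] true OR false OR false = true
[root] true AND true AND true AND true AND true AND true AND true = true
Overall: true → awarded

Awarded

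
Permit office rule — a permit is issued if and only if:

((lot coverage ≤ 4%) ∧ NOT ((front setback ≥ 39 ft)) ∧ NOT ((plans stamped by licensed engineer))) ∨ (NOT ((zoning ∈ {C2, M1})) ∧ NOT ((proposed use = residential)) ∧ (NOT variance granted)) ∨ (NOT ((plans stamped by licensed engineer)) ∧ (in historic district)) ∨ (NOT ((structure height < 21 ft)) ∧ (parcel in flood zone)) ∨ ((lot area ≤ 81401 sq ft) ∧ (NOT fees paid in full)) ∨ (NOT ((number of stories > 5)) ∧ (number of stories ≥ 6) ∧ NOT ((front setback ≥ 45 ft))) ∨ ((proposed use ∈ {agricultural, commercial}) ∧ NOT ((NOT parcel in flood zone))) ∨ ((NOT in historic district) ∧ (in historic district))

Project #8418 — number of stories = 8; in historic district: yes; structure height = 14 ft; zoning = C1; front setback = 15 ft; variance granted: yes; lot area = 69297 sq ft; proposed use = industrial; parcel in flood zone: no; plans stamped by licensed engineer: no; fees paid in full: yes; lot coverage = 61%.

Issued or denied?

Issued

Atomic conditions:
  lot coverage ≤ 4%: 61 ≤ 4 is false
  front setback ≥ 39 ft: 15 ≥ 39 is false
  plans stamped by licensed engineer: no → false
  zoning ∈ {C2, M1}: C1 is not in the set → false
  proposed use = residential: industrial == residential is false
  NOT variance granted: yes → false
  in historic district: yes → true
  structure height < 21 ft: 14 < 21 is true
  parcel in flood zone: no → false
  lot area ≤ 81401 sq ft: 69297 ≤ 81401 is true
  NOT fees paid in full: yes → false
  number of stories > 5: 8 > 5 is true
  number of stories ≥ 6: 8 ≥ 6 is true
  front setback ≥ 45 ft: 15 ≥ 45 is false
  proposed use ∈ {agricultural, commercial}: industrial is not in the set → false
  NOT parcel in flood zone: no → true
  NOT in historic district: yes → false
Combine:
[1.2] NOT false = true
[1.3] NOT false = true
[1] false AND true AND true = false
[2.1] NOT false = true
[2.2] NOT false = true
[2] true AND true AND false = false
[3.1] NOT false = true
[3] true AND true = true
[4.1] NOT true = false
[4] false AND false = false
[5] true AND false = false
[6.1] NOT true = false
[6.3] NOT false = true
[6] false AND true AND true = false
[7.2] NOT true = false
[7] false AND false = false
[8] false AND true = false
[root] false OR false OR true OR false OR false OR false OR false OR false = true
Overall: true → issued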